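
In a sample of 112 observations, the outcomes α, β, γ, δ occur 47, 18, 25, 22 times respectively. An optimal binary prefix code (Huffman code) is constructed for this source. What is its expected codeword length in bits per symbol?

1.9375 bits/symbol

Probabilities are the counts divided by 112.
Repeatedly combine the two least-probable nodes; the expected code length is the sum of the merged weights.
merge 9/56 + 11/56 → 5/14
merge 25/112 + 5/14 → 65/112
merge 47/112 + 65/112 → 1
L = 5/14 + 65/112 + 1 = 31/16 = 1.9375 bits/symbol.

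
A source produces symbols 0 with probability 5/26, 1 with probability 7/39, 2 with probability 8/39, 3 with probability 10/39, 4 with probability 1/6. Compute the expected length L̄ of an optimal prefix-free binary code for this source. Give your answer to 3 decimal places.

2.346 bits/symbol

Repeatedly combine the two least-probable nodes; the expected code length is the sum of the merged weights.
merge 1/6 + 7/39 → 9/26
merge 5/26 + 8/39 → 31/78
merge 10/39 + 9/26 → 47/78
merge 31/78 + 47/78 → 1
L = 9/26 + 31/78 + 47/78 + 1 = 61/26 ≈ 2.346 bits/symbol.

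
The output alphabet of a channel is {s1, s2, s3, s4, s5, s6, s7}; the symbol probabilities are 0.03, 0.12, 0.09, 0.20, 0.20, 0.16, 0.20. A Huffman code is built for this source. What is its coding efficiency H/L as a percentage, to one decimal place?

97.3%

Entropy H = −Σ p log₂ p ≈ 2.6477 bits.
Huffman merges: 3/100+9/100→3/25; 3/25+3/25→6/25; 4/25+1/5→9/25; 1/5+1/5→2/5; 6/25+9/25→3/5; 2/5+3/5→1. L = 68/25 ≈ 2.7200.
Efficiency = H/L = 2.6477/2.7200 = 97.3%.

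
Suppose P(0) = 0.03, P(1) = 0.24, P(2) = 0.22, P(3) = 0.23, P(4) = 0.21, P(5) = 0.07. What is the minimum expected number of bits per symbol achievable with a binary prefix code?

Repeatedly combine the two least-probable nodes; the expected code length is the sum of the merged weights.
merge 3/100 + 7/100 → 1/10
merge 1/10 + 21/100 → 31/100
merge 11/50 + 23/100 → 9/20
merge 6/25 + 31/100 → 11/20
merge 9/20 + 11/20 → 1
L = 1/10 + 31/100 + 9/20 + 11/20 + 1 = 241/100 = 2.41 bits/symbol.

2.41 bits/symbol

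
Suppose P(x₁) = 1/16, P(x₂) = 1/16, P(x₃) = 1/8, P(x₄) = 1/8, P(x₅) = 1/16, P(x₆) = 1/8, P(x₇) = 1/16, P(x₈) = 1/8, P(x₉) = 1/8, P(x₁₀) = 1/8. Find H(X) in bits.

Each probability is a power of 1/2, so log₂(1/p) is an integer.
H = Σ p·log₂(1/p) = 1/16·4 + 1/16·4 + 1/8·3 + 1/8·3 + 1/16·4 + 1/8·3 + 1/16·4 + 1/8·3 + 1/8·3 + 1/8·3 = 3.25 bits.

3.25 bits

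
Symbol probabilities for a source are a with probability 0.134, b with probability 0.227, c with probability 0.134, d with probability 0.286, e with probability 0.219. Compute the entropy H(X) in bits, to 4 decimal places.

2.2590 bits

H = −Σ pᵢ log₂ pᵢ.
−0.134·log₂(0.134) = 0.3886
−0.227·log₂(0.227) = 0.4856
−0.134·log₂(0.134) = 0.3886
−0.286·log₂(0.286) = 0.5165
−0.219·log₂(0.219) = 0.4798
Sum ≈ 2.2590 → 2.2590 bits.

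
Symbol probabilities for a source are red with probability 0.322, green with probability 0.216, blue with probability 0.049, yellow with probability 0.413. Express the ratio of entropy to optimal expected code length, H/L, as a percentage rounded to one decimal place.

94.2%

Entropy H = −Σ p log₂ p ≈ 1.7441 bits.
Huffman merges: 49/1000+27/125→53/200; 53/200+161/500→587/1000; 413/1000+587/1000→1. L = 463/250 ≈ 1.8520.
Efficiency = H/L = 1.7441/1.8520 = 94.2%.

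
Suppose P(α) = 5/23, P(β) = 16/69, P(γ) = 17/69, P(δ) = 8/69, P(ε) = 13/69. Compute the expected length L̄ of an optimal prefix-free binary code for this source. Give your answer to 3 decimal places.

Repeatedly combine the two least-probable nodes; the expected code length is the sum of the merged weights.
merge 8/69 + 13/69 → 7/23
merge 5/23 + 16/69 → 31/69
merge 17/69 + 7/23 → 38/69
merge 31/69 + 38/69 → 1
L = 7/23 + 31/69 + 38/69 + 1 = 53/23 ≈ 2.304 bits/symbol.

2.304 bits/symbol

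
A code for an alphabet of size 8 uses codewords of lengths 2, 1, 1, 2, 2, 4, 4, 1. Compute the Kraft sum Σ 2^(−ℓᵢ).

2.375

With common denominator 2^4 = 16: Σ 2^(−ℓᵢ) = 4/16 + 8/16 + 8/16 + 4/16 + 4/16 + 1/16 + 1/16 + 8/16 = 38/16 = 2.375.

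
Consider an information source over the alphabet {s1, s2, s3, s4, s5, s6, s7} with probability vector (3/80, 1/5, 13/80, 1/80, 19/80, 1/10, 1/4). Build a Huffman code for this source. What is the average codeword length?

2.5125 bits/symbol

Repeatedly combine the two least-probable nodes; the expected code length is the sum of the merged weights.
merge 1/80 + 3/80 → 1/20
merge 1/20 + 1/10 → 3/20
merge 3/20 + 13/80 → 5/16
merge 1/5 + 19/80 → 7/16
merge 1/4 + 5/16 → 9/16
merge 7/16 + 9/16 → 1
L = 1/20 + 3/20 + 5/16 + 7/16 + 9/16 + 1 = 201/80 = 2.5125 bits/symbol.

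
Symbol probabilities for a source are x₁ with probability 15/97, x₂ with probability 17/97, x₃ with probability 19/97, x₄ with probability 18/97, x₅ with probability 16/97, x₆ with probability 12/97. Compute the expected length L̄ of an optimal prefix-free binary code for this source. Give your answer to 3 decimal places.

Repeatedly combine the two least-probable nodes; the expected code length is the sum of the merged weights.
merge 12/97 + 15/97 → 27/97
merge 16/97 + 17/97 → 33/97
merge 18/97 + 19/97 → 37/97
merge 27/97 + 33/97 → 60/97
merge 37/97 + 60/97 → 1
L = 27/97 + 33/97 + 37/97 + 60/97 + 1 = 254/97 ≈ 2.619 bits/symbol.

2.619 bits/symbol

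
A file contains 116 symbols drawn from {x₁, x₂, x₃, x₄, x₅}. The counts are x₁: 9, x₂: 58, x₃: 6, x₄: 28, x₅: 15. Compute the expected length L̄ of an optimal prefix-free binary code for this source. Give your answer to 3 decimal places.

Probabilities are the counts divided by 116.
Repeatedly combine the two least-probable nodes; the expected code length is the sum of the merged weights.
merge 3/58 + 9/116 → 15/116
merge 15/116 + 15/116 → 15/58
merge 7/29 + 15/58 → 1/2
merge 1/2 + 1/2 → 1
L = 15/116 + 15/58 + 1/2 + 1 = 219/116 ≈ 1.888 bits/symbol.

1.888 bits/symbol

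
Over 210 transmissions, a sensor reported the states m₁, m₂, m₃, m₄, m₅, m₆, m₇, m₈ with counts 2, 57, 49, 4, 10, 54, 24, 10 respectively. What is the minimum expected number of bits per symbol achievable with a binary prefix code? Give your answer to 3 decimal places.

2.467 bits/symbol

Probabilities are the counts divided by 210.
Repeatedly combine the two least-probable nodes; the expected code length is the sum of the merged weights.
merge 1/105 + 2/105 → 1/35
merge 1/35 + 1/21 → 8/105
merge 1/21 + 8/105 → 13/105
merge 4/35 + 13/105 → 5/21
merge 7/30 + 5/21 → 33/70
merge 9/35 + 19/70 → 37/70
merge 33/70 + 37/70 → 1
L = 1/35 + 8/105 + 13/105 + 5/21 + 33/70 + 37/70 + 1 = 37/15 ≈ 2.467 bits/symbol.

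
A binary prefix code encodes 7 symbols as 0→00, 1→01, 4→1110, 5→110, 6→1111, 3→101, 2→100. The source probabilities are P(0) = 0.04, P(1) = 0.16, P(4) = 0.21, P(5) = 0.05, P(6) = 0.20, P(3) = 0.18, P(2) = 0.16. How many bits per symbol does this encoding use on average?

3.21 bits/symbol

L̄ = Σ pᵢ·ℓᵢ = 0.04·2 + 0.16·2 + 0.21·4 + 0.05·3 + 0.20·4 + 0.18·3 + 0.16·3 = 3.21 bits/symbol.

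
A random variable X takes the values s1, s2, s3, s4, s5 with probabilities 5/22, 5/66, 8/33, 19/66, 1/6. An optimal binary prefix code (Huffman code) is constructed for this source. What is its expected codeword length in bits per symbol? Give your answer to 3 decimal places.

2.242 bits/symbol

Repeatedly combine the two least-probable nodes; the expected code length is the sum of the merged weights.
merge 5/66 + 1/6 → 8/33
merge 5/22 + 8/33 → 31/66
merge 8/33 + 19/66 → 35/66
merge 31/66 + 35/66 → 1
L = 8/33 + 31/66 + 35/66 + 1 = 74/33 ≈ 2.242 bits/symbol.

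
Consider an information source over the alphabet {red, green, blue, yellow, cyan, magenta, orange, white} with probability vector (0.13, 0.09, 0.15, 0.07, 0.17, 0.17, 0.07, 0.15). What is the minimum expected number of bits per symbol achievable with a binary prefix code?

2.97 bits/symbol

Repeatedly combine the two least-probable nodes; the expected code length is the sum of the merged weights.
merge 7/100 + 7/100 → 7/50
merge 9/100 + 13/100 → 11/50
merge 7/50 + 3/20 → 29/100
merge 3/20 + 17/100 → 8/25
merge 17/100 + 11/50 → 39/100
merge 29/100 + 8/25 → 61/100
merge 39/100 + 61/100 → 1
L = 7/50 + 11/50 + 29/100 + 8/25 + 39/100 + 61/100 + 1 = 297/100 = 2.97 bits/symbol.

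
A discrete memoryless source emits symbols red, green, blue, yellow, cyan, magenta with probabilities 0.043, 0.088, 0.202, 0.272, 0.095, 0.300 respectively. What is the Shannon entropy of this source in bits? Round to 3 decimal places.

2.324 bits

H = −Σ pᵢ log₂ pᵢ.
−0.043·log₂(0.043) = 0.1952
−0.088·log₂(0.088) = 0.3086
−0.202·log₂(0.202) = 0.4661
−0.272·log₂(0.272) = 0.5109
−0.095·log₂(0.095) = 0.3226
−0.300·log₂(0.300) = 0.5211
Sum ≈ 2.3245 → 2.324 bits.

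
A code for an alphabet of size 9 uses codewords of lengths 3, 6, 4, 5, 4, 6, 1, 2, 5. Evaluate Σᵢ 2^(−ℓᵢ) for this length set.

With common denominator 2^6 = 64: Σ 2^(−ℓᵢ) = 8/64 + 1/64 + 4/64 + 2/64 + 4/64 + 1/64 + 32/64 + 16/64 + 2/64 = 70/64 = 1.09375.

1.09375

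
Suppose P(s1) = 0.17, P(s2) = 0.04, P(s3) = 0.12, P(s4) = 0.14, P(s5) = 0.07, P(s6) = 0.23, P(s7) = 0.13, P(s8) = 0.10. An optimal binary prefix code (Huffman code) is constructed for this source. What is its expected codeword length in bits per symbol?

Repeatedly combine the two least-probable nodes; the expected code length is the sum of the merged weights.
merge 1/25 + 7/100 → 11/100
merge 1/10 + 11/100 → 21/100
merge 3/25 + 13/100 → 1/4
merge 7/50 + 17/100 → 31/100
merge 21/100 + 23/100 → 11/25
merge 1/4 + 31/100 → 14/25
merge 11/25 + 14/25 → 1
L = 11/100 + 21/100 + 1/4 + 31/100 + 11/25 + 14/25 + 1 = 72/25 = 2.88 bits/symbol.

2.88 bits/symbol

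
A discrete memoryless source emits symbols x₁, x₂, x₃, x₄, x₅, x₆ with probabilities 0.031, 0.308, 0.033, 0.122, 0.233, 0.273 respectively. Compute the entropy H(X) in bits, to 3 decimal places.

H = −Σ pᵢ log₂ pᵢ.
−0.031·log₂(0.031) = 0.1554
−0.308·log₂(0.308) = 0.5233
−0.033·log₂(0.033) = 0.1624
−0.122·log₂(0.122) = 0.3703
−0.233·log₂(0.233) = 0.4897
−0.273·log₂(0.273) = 0.5113
Sum ≈ 2.2123 → 2.212 bits.

2.212 bits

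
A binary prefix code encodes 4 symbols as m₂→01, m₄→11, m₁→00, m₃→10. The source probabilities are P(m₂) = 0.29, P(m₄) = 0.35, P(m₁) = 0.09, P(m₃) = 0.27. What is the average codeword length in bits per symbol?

L̄ = Σ pᵢ·ℓᵢ = 0.29·2 + 0.35·2 + 0.09·2 + 0.27·2 = 2 bits/symbol.

2 bits/symbol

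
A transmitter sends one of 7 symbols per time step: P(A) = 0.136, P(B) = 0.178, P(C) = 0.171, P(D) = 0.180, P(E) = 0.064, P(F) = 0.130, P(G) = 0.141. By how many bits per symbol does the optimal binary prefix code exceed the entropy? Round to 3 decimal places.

0.069 bits

Entropy H = −Σ p log₂ p ≈ 2.7506 bits.
Huffman merges: 8/125+13/100→97/500; 17/125+141/1000→277/1000; 171/1000+89/500→349/1000; 9/50+97/500→187/500; 277/1000+349/1000→313/500; 187/500+313/500→1. L = 141/50 ≈ 2.8200.
L − H = 2.8200 − 2.7506 = 0.069 bits.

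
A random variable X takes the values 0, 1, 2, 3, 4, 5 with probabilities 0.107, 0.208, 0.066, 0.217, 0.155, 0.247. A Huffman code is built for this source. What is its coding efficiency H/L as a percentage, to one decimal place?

98.7%

Entropy H = −Σ p log₂ p ≈ 2.4685 bits.
Huffman merges: 33/500+107/1000→173/1000; 31/200+173/1000→41/125; 26/125+217/1000→17/40; 247/1000+41/125→23/40; 17/40+23/40→1. L = 2501/1000 ≈ 2.5010.
Efficiency = H/L = 2.4685/2.5010 = 98.7%.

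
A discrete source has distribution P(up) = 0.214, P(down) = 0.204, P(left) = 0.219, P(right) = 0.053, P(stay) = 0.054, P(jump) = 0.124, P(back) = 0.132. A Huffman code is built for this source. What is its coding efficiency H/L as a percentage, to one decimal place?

Entropy H = −Σ p log₂ p ≈ 2.6347 bits.
Huffman merges: 53/1000+27/500→107/1000; 107/1000+31/250→231/1000; 33/250+51/250→42/125; 107/500+219/1000→433/1000; 231/1000+42/125→567/1000; 433/1000+567/1000→1. L = 1337/500 ≈ 2.6740.
Efficiency = H/L = 2.6347/2.6740 = 98.5%.

98.5%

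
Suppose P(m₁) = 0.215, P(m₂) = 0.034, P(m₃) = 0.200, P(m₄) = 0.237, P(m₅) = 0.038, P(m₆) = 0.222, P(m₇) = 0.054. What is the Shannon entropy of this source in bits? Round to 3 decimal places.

H = −Σ pᵢ log₂ pᵢ.
−0.215·log₂(0.215) = 0.4768
−0.034·log₂(0.034) = 0.1659
−0.200·log₂(0.200) = 0.4644
−0.237·log₂(0.237) = 0.4923
−0.038·log₂(0.038) = 0.1793
−0.222·log₂(0.222) = 0.4820
−0.054·log₂(0.054) = 0.2274
Sum ≈ 2.4880 → 2.488 bits.

2.488 bits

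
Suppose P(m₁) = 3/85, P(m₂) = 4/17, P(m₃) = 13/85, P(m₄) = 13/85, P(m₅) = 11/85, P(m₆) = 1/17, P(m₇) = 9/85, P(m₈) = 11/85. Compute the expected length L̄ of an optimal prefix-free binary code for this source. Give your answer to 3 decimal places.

Repeatedly combine the two least-probable nodes; the expected code length is the sum of the merged weights.
merge 3/85 + 1/17 → 8/85
merge 8/85 + 9/85 → 1/5
merge 11/85 + 11/85 → 22/85
merge 13/85 + 13/85 → 26/85
merge 1/5 + 4/17 → 37/85
merge 22/85 + 26/85 → 48/85
merge 37/85 + 48/85 → 1
L = 8/85 + 1/5 + 22/85 + 26/85 + 37/85 + 48/85 + 1 = 243/85 ≈ 2.859 bits/symbol.

2.859 bits/symbol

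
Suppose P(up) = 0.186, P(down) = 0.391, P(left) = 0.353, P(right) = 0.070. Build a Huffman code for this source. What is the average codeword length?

1.865 bits/symbol

Repeatedly combine the two least-probable nodes; the expected code length is the sum of the merged weights.
merge 7/100 + 93/500 → 32/125
merge 32/125 + 353/1000 → 609/1000
merge 391/1000 + 609/1000 → 1
L = 32/125 + 609/1000 + 1 = 373/200 = 1.865 bits/symbol.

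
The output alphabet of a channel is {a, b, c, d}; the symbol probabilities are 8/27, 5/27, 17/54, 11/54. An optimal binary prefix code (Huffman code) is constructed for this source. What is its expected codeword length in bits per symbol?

Repeatedly combine the two least-probable nodes; the expected code length is the sum of the merged weights.
merge 5/27 + 11/54 → 7/18
merge 8/27 + 17/54 → 11/18
merge 7/18 + 11/18 → 1
L = 7/18 + 11/18 + 1 = 2 bits/symbol.

2 bits/symbol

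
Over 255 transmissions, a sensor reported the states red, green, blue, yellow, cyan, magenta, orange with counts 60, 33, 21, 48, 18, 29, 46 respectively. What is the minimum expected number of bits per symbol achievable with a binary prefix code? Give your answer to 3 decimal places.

2.729 bits/symbol

Probabilities are the counts divided by 255.
Repeatedly combine the two least-probable nodes; the expected code length is the sum of the merged weights.
merge 6/85 + 7/85 → 13/85
merge 29/255 + 11/85 → 62/255
merge 13/85 + 46/255 → 1/3
merge 16/85 + 4/17 → 36/85
merge 62/255 + 1/3 → 49/85
merge 36/85 + 49/85 → 1
L = 13/85 + 62/255 + 1/3 + 36/85 + 49/85 + 1 = 232/85 ≈ 2.729 bits/symbol.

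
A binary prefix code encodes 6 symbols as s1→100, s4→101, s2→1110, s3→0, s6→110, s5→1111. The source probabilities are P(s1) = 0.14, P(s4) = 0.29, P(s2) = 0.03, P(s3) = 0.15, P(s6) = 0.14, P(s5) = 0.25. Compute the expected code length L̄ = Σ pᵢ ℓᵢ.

2.98 bits/symbol

L̄ = Σ pᵢ·ℓᵢ = 0.14·3 + 0.29·3 + 0.03·4 + 0.15·1 + 0.14·3 + 0.25·4 = 2.98 bits/symbol.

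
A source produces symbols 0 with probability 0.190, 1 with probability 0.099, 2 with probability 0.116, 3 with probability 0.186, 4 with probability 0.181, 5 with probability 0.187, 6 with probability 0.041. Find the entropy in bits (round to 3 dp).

H = −Σ pᵢ log₂ pᵢ.
−0.190·log₂(0.190) = 0.4552
−0.099·log₂(0.099) = 0.3303
−0.116·log₂(0.116) = 0.3605
−0.186·log₂(0.186) = 0.4514
−0.181·log₂(0.181) = 0.4463
−0.187·log₂(0.187) = 0.4523
−0.041·log₂(0.041) = 0.1889
Sum ≈ 2.6850 → 2.685 bits.

2.685 bits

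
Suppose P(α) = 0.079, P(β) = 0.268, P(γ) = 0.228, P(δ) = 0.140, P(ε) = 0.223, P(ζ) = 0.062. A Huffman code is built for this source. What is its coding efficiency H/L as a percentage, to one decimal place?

99.6%

Entropy H = −Σ p log₂ p ≈ 2.4133 bits.
Huffman merges: 31/500+79/1000→141/1000; 7/50+141/1000→281/1000; 223/1000+57/250→451/1000; 67/250+281/1000→549/1000; 451/1000+549/1000→1. L = 1211/500 ≈ 2.4220.
Efficiency = H/L = 2.4133/2.4220 = 99.6%.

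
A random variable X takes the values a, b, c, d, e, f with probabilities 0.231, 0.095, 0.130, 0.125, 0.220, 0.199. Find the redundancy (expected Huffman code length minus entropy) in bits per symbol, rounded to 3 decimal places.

0.036 bits

Entropy H = −Σ p log₂ p ≈ 2.5127 bits.
Huffman merges: 19/200+1/8→11/50; 13/100+199/1000→329/1000; 11/50+11/50→11/25; 231/1000+329/1000→14/25; 11/25+14/25→1. L = 2549/1000 ≈ 2.5490.
L − H = 2.5490 − 2.5127 = 0.036 bits.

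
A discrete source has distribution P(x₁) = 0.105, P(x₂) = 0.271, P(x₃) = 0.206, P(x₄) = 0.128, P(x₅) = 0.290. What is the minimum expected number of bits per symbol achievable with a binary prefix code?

Repeatedly combine the two least-probable nodes; the expected code length is the sum of the merged weights.
merge 21/200 + 16/125 → 233/1000
merge 103/500 + 233/1000 → 439/1000
merge 271/1000 + 29/100 → 561/1000
merge 439/1000 + 561/1000 → 1
L = 233/1000 + 439/1000 + 561/1000 + 1 = 2233/1000 = 2.233 bits/symbol.

2.233 bits/symbol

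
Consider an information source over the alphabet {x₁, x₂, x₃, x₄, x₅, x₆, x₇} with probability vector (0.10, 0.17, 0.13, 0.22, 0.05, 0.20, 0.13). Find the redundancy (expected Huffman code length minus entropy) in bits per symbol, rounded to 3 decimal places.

Entropy H = −Σ p log₂ p ≈ 2.6931 bits.
Huffman merges: 1/20+1/10→3/20; 13/100+13/100→13/50; 3/20+17/100→8/25; 1/5+11/50→21/50; 13/50+8/25→29/50; 21/50+29/50→1. L = 273/100 ≈ 2.7300.
L − H = 2.7300 − 2.6931 = 0.037 bits.

0.037 bits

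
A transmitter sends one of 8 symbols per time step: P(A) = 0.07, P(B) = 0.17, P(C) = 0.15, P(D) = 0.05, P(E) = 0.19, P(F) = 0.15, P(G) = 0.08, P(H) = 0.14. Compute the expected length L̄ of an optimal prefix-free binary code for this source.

2.93 bits/symbol

Repeatedly combine the two least-probable nodes; the expected code length is the sum of the merged weights.
merge 1/20 + 7/100 → 3/25
merge 2/25 + 3/25 → 1/5
merge 7/50 + 3/20 → 29/100
merge 3/20 + 17/100 → 8/25
merge 19/100 + 1/5 → 39/100
merge 29/100 + 8/25 → 61/100
merge 39/100 + 61/100 → 1
L = 3/25 + 1/5 + 29/100 + 8/25 + 39/100 + 61/100 + 1 = 293/100 = 2.93 bits/symbol.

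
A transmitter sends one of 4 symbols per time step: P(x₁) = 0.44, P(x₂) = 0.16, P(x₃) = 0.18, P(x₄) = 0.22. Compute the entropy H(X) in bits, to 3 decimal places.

1.870 bits

H = −Σ pᵢ log₂ pᵢ.
−0.44·log₂(0.44) = 0.5211
−0.16·log₂(0.16) = 0.4230
−0.18·log₂(0.18) = 0.4453
−0.22·log₂(0.22) = 0.4806
Sum ≈ 1.8700 → 1.870 bits.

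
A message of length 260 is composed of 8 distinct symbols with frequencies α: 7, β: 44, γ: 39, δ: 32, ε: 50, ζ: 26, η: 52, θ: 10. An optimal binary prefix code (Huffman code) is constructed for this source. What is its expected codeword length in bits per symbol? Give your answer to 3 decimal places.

Probabilities are the counts divided by 260.
Repeatedly combine the two least-probable nodes; the expected code length is the sum of the merged weights.
merge 7/260 + 1/26 → 17/260
merge 17/260 + 1/10 → 43/260
merge 8/65 + 3/20 → 71/260
merge 43/260 + 11/65 → 87/260
merge 5/26 + 1/5 → 51/130
merge 71/260 + 87/260 → 79/130
merge 51/130 + 79/130 → 1
L = 17/260 + 43/260 + 71/260 + 87/260 + 51/130 + 79/130 + 1 = 369/130 ≈ 2.838 bits/symbol.

2.838 bits/symbol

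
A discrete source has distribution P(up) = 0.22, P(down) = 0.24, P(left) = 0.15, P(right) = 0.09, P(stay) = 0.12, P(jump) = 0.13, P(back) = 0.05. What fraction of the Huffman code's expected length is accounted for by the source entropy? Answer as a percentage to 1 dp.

99.4%

Entropy H = −Σ p log₂ p ≈ 2.6637 bits.
Huffman merges: 1/20+9/100→7/50; 3/25+13/100→1/4; 7/50+3/20→29/100; 11/50+6/25→23/50; 1/4+29/100→27/50; 23/50+27/50→1. L = 67/25 ≈ 2.6800.
Efficiency = H/L = 2.6637/2.6800 = 99.4%.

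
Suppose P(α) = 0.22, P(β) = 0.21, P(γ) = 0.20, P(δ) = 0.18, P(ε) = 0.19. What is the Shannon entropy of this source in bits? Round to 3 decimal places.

2.318 bits

H = −Σ pᵢ log₂ pᵢ.
−0.22·log₂(0.22) = 0.4806
−0.21·log₂(0.21) = 0.4728
−0.20·log₂(0.20) = 0.4644
−0.18·log₂(0.18) = 0.4453
−0.19·log₂(0.19) = 0.4552
Sum ≈ 2.3183 → 2.318 bits.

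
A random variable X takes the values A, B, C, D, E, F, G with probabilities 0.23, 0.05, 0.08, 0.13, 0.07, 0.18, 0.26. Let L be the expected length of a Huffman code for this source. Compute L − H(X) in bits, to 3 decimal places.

Entropy H = −Σ p log₂ p ≈ 2.5971 bits.
Huffman merges: 1/20+7/100→3/25; 2/25+3/25→1/5; 13/100+9/50→31/100; 1/5+23/100→43/100; 13/50+31/100→57/100; 43/100+57/100→1. L = 263/100 ≈ 2.6300.
L − H = 2.6300 − 2.5971 = 0.033 bits.

0.033 bits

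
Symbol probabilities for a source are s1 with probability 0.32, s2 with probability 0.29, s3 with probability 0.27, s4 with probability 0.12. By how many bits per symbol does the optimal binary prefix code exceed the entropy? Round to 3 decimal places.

0.079 bits

Entropy H = −Σ p log₂ p ≈ 1.9210 bits.
Huffman merges: 3/25+27/100→39/100; 29/100+8/25→61/100; 39/100+61/100→1. L = 2 ≈ 2.0000.
L − H = 2.0000 − 1.9210 = 0.079 bits.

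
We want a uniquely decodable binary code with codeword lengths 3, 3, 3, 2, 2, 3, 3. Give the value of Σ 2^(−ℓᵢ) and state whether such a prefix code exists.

With common denominator 2^3 = 8: Σ 2^(−ℓᵢ) = 1/8 + 1/8 + 1/8 + 2/8 + 2/8 + 1/8 + 1/8 = 9/8 = 1.125.
Kraft's inequality requires Σ ≤ 1; here Σ = 1.125 > 1, so no such prefix code exists.

1.125; no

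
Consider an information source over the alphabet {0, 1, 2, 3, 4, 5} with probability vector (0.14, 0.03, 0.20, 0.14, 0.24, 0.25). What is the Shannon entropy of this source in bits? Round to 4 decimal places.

2.4045 bits

H = −Σ pᵢ log₂ pᵢ.
−0.14·log₂(0.14) = 0.3971
−0.03·log₂(0.03) = 0.1518
−0.20·log₂(0.20) = 0.4644
−0.14·log₂(0.14) = 0.3971
−0.24·log₂(0.24) = 0.4941
−0.25·log₂(0.25) = 0.5000
Sum ≈ 2.4045 → 2.4045 bits.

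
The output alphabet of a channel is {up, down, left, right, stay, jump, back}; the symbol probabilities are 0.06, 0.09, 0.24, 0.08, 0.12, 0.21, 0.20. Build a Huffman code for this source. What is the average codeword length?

2.69 bits/symbol

Repeatedly combine the two least-probable nodes; the expected code length is the sum of the merged weights.
merge 3/50 + 2/25 → 7/50
merge 9/100 + 3/25 → 21/100
merge 7/50 + 1/5 → 17/50
merge 21/100 + 21/100 → 21/50
merge 6/25 + 17/50 → 29/50
merge 21/50 + 29/50 → 1
L = 7/50 + 21/100 + 17/50 + 21/50 + 29/50 + 1 = 269/100 = 2.69 bits/symbol.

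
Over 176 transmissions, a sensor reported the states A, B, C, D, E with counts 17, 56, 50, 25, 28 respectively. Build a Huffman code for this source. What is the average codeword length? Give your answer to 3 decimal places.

Probabilities are the counts divided by 176.
Repeatedly combine the two least-probable nodes; the expected code length is the sum of the merged weights.
merge 17/176 + 25/176 → 21/88
merge 7/44 + 21/88 → 35/88
merge 25/88 + 7/22 → 53/88
merge 35/88 + 53/88 → 1
L = 21/88 + 35/88 + 53/88 + 1 = 197/88 ≈ 2.239 bits/symbol.

2.239 bits/symbol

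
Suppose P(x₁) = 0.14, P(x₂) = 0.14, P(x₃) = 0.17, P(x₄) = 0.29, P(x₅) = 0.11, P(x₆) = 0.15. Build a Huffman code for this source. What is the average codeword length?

2.54 bits/symbol

Repeatedly combine the two least-probable nodes; the expected code length is the sum of the merged weights.
merge 11/100 + 7/50 → 1/4
merge 7/50 + 3/20 → 29/100
merge 17/100 + 1/4 → 21/50
merge 29/100 + 29/100 → 29/50
merge 21/50 + 29/50 → 1
L = 1/4 + 29/100 + 21/50 + 29/50 + 1 = 127/50 = 2.54 bits/symbol.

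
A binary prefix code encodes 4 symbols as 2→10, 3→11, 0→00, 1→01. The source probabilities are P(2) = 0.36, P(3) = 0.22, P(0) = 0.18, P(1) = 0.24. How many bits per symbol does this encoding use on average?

L̄ = Σ pᵢ·ℓᵢ = 0.36·2 + 0.22·2 + 0.18·2 + 0.24·2 = 2 bits/symbol.

2 bits/symbol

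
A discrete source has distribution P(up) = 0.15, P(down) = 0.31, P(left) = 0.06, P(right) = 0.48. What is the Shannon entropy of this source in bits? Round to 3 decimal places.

1.686 bits

H = −Σ pᵢ log₂ pᵢ.
−0.15·log₂(0.15) = 0.4105
−0.31·log₂(0.31) = 0.5238
−0.06·log₂(0.06) = 0.2435
−0.48·log₂(0.48) = 0.5083
Sum ≈ 1.6861 → 1.686 bits.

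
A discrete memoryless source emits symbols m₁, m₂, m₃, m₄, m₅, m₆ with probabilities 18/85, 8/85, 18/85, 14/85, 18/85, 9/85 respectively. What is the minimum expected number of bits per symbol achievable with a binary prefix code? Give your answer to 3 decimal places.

Repeatedly combine the two least-probable nodes; the expected code length is the sum of the merged weights.
merge 8/85 + 9/85 → 1/5
merge 14/85 + 1/5 → 31/85
merge 18/85 + 18/85 → 36/85
merge 18/85 + 31/85 → 49/85
merge 36/85 + 49/85 → 1
L = 1/5 + 31/85 + 36/85 + 49/85 + 1 = 218/85 ≈ 2.565 bits/symbol.

2.565 bits/symbol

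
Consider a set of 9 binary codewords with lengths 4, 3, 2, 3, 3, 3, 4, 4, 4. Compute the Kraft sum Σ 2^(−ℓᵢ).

With common denominator 2^4 = 16: Σ 2^(−ℓᵢ) = 1/16 + 2/16 + 4/16 + 2/16 + 2/16 + 2/16 + 1/16 + 1/16 + 1/16 = 16/16 = 1.

1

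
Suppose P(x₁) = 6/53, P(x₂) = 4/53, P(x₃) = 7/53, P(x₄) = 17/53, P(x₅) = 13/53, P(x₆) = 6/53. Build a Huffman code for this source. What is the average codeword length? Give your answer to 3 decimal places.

Repeatedly combine the two least-probable nodes; the expected code length is the sum of the merged weights.
merge 4/53 + 6/53 → 10/53
merge 6/53 + 7/53 → 13/53
merge 10/53 + 13/53 → 23/53
merge 13/53 + 17/53 → 30/53
merge 23/53 + 30/53 → 1
L = 10/53 + 13/53 + 23/53 + 30/53 + 1 = 129/53 ≈ 2.434 bits/symbol.

2.434 bits/symbol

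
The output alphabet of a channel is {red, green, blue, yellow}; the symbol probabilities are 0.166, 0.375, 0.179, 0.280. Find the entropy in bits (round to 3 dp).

H = −Σ pᵢ log₂ pᵢ.
−0.166·log₂(0.166) = 0.4301
−0.375·log₂(0.375) = 0.5306
−0.179·log₂(0.179) = 0.4443
−0.280·log₂(0.280) = 0.5142
Sum ≈ 1.9192 → 1.919 bits.

1.919 bits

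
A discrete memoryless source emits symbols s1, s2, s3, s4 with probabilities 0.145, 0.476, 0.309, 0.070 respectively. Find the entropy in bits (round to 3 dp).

1.706 bits

H = −Σ pᵢ log₂ pᵢ.
−0.145·log₂(0.145) = 0.4040
−0.476·log₂(0.476) = 0.5098
−0.309·log₂(0.309) = 0.5235
−0.070·log₂(0.070) = 0.2686
Sum ≈ 1.7058 → 1.706 bits.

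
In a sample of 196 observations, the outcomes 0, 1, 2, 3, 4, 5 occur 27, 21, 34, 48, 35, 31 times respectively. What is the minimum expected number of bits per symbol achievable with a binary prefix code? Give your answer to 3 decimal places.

2.577 bits/symbol

Probabilities are the counts divided by 196.
Repeatedly combine the two least-probable nodes; the expected code length is the sum of the merged weights.
merge 3/28 + 27/196 → 12/49
merge 31/196 + 17/98 → 65/196
merge 5/28 + 12/49 → 83/196
merge 12/49 + 65/196 → 113/196
merge 83/196 + 113/196 → 1
L = 12/49 + 65/196 + 83/196 + 113/196 + 1 = 505/196 ≈ 2.577 bits/symbol.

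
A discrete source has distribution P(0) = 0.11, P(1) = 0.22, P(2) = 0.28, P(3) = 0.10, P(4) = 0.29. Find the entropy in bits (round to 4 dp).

2.1952 bits

H = −Σ pᵢ log₂ pᵢ.
−0.11·log₂(0.11) = 0.3503
−0.22·log₂(0.22) = 0.4806
−0.28·log₂(0.28) = 0.5142
−0.10·log₂(0.10) = 0.3322
−0.29·log₂(0.29) = 0.5179
Sum ≈ 2.1952 → 2.1952 bits.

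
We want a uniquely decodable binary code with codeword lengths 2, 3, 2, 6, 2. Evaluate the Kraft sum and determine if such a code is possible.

With common denominator 2^6 = 64: Σ 2^(−ℓᵢ) = 16/64 + 8/64 + 16/64 + 1/64 + 16/64 = 57/64 = 0.890625.
Kraft's inequality requires Σ ≤ 1; here Σ = 0.890625 ≤ 1, so such a prefix code exists.

0.890625; yes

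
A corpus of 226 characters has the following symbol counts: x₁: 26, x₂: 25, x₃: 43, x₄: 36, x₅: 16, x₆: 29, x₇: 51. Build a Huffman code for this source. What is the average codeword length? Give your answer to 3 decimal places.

Probabilities are the counts divided by 226.
Repeatedly combine the two least-probable nodes; the expected code length is the sum of the merged weights.
merge 8/113 + 25/226 → 41/226
merge 13/113 + 29/226 → 55/226
merge 18/113 + 41/226 → 77/226
merge 43/226 + 51/226 → 47/113
merge 55/226 + 77/226 → 66/113
merge 47/113 + 66/113 → 1
L = 41/226 + 55/226 + 77/226 + 47/113 + 66/113 + 1 = 625/226 ≈ 2.765 bits/symbol.

2.765 bits/symbol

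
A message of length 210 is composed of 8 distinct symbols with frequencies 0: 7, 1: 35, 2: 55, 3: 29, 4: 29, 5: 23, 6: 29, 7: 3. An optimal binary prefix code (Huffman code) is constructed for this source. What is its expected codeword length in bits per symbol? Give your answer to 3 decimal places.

Probabilities are the counts divided by 210.
Repeatedly combine the two least-probable nodes; the expected code length is the sum of the merged weights.
merge 1/70 + 1/30 → 1/21
merge 1/21 + 23/210 → 11/70
merge 29/210 + 29/210 → 29/105
merge 29/210 + 11/70 → 31/105
merge 1/6 + 11/42 → 3/7
merge 29/105 + 31/105 → 4/7
merge 3/7 + 4/7 → 1
L = 1/21 + 11/70 + 29/105 + 31/105 + 3/7 + 4/7 + 1 = 583/210 ≈ 2.776 bits/symbol.

2.776 bits/symbol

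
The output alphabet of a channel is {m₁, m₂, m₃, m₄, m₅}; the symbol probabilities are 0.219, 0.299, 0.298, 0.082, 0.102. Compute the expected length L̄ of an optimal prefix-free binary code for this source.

2.184 bits/symbol

Repeatedly combine the two least-probable nodes; the expected code length is the sum of the merged weights.
merge 41/500 + 51/500 → 23/125
merge 23/125 + 219/1000 → 403/1000
merge 149/500 + 299/1000 → 597/1000
merge 403/1000 + 597/1000 → 1
L = 23/125 + 403/1000 + 597/1000 + 1 = 273/125 = 2.184 bits/symbol.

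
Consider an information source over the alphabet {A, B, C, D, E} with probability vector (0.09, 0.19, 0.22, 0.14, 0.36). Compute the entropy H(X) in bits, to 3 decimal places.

H = −Σ pᵢ log₂ pᵢ.
−0.09·log₂(0.09) = 0.3127
−0.19·log₂(0.19) = 0.4552
−0.22·log₂(0.22) = 0.4806
−0.14·log₂(0.14) = 0.3971
−0.36·log₂(0.36) = 0.5306
Sum ≈ 2.1762 → 2.176 bits.

2.176 bits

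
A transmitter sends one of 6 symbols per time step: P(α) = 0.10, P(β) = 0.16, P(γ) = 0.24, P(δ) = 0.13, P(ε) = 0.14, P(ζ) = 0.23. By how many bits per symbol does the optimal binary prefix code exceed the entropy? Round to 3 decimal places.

Entropy H = −Σ p log₂ p ≈ 2.5168 bits.
Huffman merges: 1/10+13/100→23/100; 7/50+4/25→3/10; 23/100+23/100→23/50; 6/25+3/10→27/50; 23/50+27/50→1. L = 253/100 ≈ 2.5300.
L − H = 2.5300 − 2.5168 = 0.013 bits.

0.013 bits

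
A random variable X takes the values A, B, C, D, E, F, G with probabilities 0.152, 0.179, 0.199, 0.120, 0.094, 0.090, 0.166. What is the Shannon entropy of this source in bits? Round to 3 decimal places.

H = −Σ pᵢ log₂ pᵢ.
−0.152·log₂(0.152) = 0.4131
−0.179·log₂(0.179) = 0.4443
−0.199·log₂(0.199) = 0.4635
−0.120·log₂(0.120) = 0.3671
−0.094·log₂(0.094) = 0.3207
−0.090·log₂(0.090) = 0.3127
−0.166·log₂(0.166) = 0.4301
Sum ≈ 2.7513 → 2.751 bits.

2.751 bits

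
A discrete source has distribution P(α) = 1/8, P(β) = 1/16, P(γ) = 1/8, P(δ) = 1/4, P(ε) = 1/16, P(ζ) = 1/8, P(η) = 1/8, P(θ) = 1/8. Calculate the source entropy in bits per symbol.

2.875 bits

Each probability is a power of 1/2, so log₂(1/p) is an integer.
H = Σ p·log₂(1/p) = 1/8·3 + 1/16·4 + 1/8·3 + 1/4·2 + 1/16·4 + 1/8·3 + 1/8·3 + 1/8·3 = 2.875 bits.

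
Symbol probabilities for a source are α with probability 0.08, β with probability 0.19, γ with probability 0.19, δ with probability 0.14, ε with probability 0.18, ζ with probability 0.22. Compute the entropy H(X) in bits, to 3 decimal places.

2.525 bits

H = −Σ pᵢ log₂ pᵢ.
−0.08·log₂(0.08) = 0.2915
−0.19·log₂(0.19) = 0.4552
−0.19·log₂(0.19) = 0.4552
−0.14·log₂(0.14) = 0.3971
−0.18·log₂(0.18) = 0.4453
−0.22·log₂(0.22) = 0.4806
Sum ≈ 2.5250 → 2.525 bits.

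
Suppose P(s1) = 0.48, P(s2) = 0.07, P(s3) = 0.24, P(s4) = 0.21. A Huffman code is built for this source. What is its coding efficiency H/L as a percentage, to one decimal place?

96.9%

Entropy H = −Σ p log₂ p ≈ 1.7438 bits.
Huffman merges: 7/100+21/100→7/25; 6/25+7/25→13/25; 12/25+13/25→1. L = 9/5 ≈ 1.8000.
Efficiency = H/L = 1.7438/1.8000 = 96.9%.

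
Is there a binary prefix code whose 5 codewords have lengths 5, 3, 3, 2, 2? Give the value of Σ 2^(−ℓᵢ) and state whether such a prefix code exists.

0.78125; yes

With common denominator 2^5 = 32: Σ 2^(−ℓᵢ) = 1/32 + 4/32 + 4/32 + 8/32 + 8/32 = 25/32 = 0.78125.
Kraft's inequality requires Σ ≤ 1; here Σ = 0.78125 ≤ 1, so such a prefix code exists.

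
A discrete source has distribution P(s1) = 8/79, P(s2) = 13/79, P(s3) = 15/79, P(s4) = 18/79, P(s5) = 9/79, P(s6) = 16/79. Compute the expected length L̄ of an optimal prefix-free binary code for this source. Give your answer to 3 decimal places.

2.570 bits/symbol

Repeatedly combine the two least-probable nodes; the expected code length is the sum of the merged weights.
merge 8/79 + 9/79 → 17/79
merge 13/79 + 15/79 → 28/79
merge 16/79 + 17/79 → 33/79
merge 18/79 + 28/79 → 46/79
merge 33/79 + 46/79 → 1
L = 17/79 + 28/79 + 33/79 + 46/79 + 1 = 203/79 ≈ 2.570 bits/symbol.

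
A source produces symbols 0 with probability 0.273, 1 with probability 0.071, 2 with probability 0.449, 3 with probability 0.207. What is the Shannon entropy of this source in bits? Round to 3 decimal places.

H = −Σ pᵢ log₂ pᵢ.
−0.273·log₂(0.273) = 0.5113
−0.071·log₂(0.071) = 0.2709
−0.449·log₂(0.449) = 0.5187
−0.207·log₂(0.207) = 0.4704
Sum ≈ 1.7713 → 1.771 bits.

1.771 bits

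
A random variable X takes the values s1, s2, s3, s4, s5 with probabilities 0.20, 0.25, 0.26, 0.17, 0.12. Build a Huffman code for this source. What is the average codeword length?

2.29 bits/symbol

Repeatedly combine the two least-probable nodes; the expected code length is the sum of the merged weights.
merge 3/25 + 17/100 → 29/100
merge 1/5 + 1/4 → 9/20
merge 13/50 + 29/100 → 11/20
merge 9/20 + 11/20 → 1
L = 29/100 + 9/20 + 11/20 + 1 = 229/100 = 2.29 bits/symbol.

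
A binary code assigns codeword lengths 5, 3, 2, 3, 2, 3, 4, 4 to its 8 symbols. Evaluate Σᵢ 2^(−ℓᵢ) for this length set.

1.03125

With common denominator 2^5 = 32: Σ 2^(−ℓᵢ) = 1/32 + 4/32 + 8/32 + 4/32 + 8/32 + 4/32 + 2/32 + 2/32 = 33/32 = 1.03125.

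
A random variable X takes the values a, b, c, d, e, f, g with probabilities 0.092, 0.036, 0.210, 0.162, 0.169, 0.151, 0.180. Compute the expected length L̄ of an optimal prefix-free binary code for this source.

2.738 bits/symbol

Repeatedly combine the two least-probable nodes; the expected code length is the sum of the merged weights.
merge 9/250 + 23/250 → 16/125
merge 16/125 + 151/1000 → 279/1000
merge 81/500 + 169/1000 → 331/1000
merge 9/50 + 21/100 → 39/100
merge 279/1000 + 331/1000 → 61/100
merge 39/100 + 61/100 → 1
L = 16/125 + 279/1000 + 331/1000 + 39/100 + 61/100 + 1 = 1369/500 = 2.738 bits/symbol.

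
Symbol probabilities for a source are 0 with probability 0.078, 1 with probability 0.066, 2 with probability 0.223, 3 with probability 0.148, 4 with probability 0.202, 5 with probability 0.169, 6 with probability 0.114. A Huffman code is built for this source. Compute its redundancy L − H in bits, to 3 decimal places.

Entropy H = −Σ p log₂ p ≈ 2.6933 bits.
Huffman merges: 33/500+39/500→18/125; 57/500+18/125→129/500; 37/250+169/1000→317/1000; 101/500+223/1000→17/40; 129/500+317/1000→23/40; 17/40+23/40→1. L = 2719/1000 ≈ 2.7190.
L − H = 2.7190 − 2.6933 = 0.026 bits.

0.026 bits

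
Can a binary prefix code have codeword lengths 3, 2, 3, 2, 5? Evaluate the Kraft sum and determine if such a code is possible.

0.78125; yes

With common denominator 2^5 = 32: Σ 2^(−ℓᵢ) = 4/32 + 8/32 + 4/32 + 8/32 + 1/32 = 25/32 = 0.78125.
Kraft's inequality requires Σ ≤ 1; here Σ = 0.78125 ≤ 1, so such a prefix code exists.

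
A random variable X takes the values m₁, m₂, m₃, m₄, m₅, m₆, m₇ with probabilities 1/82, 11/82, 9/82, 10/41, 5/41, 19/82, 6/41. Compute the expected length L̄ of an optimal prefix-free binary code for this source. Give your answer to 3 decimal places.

2.646 bits/symbol

Repeatedly combine the two least-probable nodes; the expected code length is the sum of the merged weights.
merge 1/82 + 9/82 → 5/41
merge 5/41 + 5/41 → 10/41
merge 11/82 + 6/41 → 23/82
merge 19/82 + 10/41 → 39/82
merge 10/41 + 23/82 → 43/82
merge 39/82 + 43/82 → 1
L = 5/41 + 10/41 + 23/82 + 39/82 + 43/82 + 1 = 217/82 ≈ 2.646 bits/symbol.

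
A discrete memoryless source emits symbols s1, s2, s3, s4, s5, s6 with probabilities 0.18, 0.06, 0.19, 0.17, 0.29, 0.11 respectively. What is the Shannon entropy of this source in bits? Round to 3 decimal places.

H = −Σ pᵢ log₂ pᵢ.
−0.18·log₂(0.18) = 0.4453
−0.06·log₂(0.06) = 0.2435
−0.19·log₂(0.19) = 0.4552
−0.17·log₂(0.17) = 0.4346
−0.29·log₂(0.29) = 0.5179
−0.11·log₂(0.11) = 0.3503
Sum ≈ 2.4468 → 2.447 bits.

2.447 bits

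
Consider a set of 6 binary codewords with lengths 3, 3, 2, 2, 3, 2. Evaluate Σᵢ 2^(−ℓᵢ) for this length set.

With common denominator 2^3 = 8: Σ 2^(−ℓᵢ) = 1/8 + 1/8 + 2/8 + 2/8 + 1/8 + 2/8 = 9/8 = 1.125.

1.125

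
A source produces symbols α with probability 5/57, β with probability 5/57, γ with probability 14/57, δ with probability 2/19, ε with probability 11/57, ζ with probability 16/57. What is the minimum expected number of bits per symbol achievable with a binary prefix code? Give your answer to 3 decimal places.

Repeatedly combine the two least-probable nodes; the expected code length is the sum of the merged weights.
merge 5/57 + 5/57 → 10/57
merge 2/19 + 10/57 → 16/57
merge 11/57 + 14/57 → 25/57
merge 16/57 + 16/57 → 32/57
merge 25/57 + 32/57 → 1
L = 10/57 + 16/57 + 25/57 + 32/57 + 1 = 140/57 ≈ 2.456 bits/symbol.

2.456 bits/symbol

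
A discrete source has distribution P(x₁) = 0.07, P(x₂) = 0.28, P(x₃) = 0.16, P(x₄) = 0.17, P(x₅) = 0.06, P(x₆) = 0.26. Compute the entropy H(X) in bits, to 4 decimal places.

2.3892 bits

H = −Σ pᵢ log₂ pᵢ.
−0.07·log₂(0.07) = 0.2686
−0.28·log₂(0.28) = 0.5142
−0.16·log₂(0.16) = 0.4230
−0.17·log₂(0.17) = 0.4346
−0.06·log₂(0.06) = 0.2435
−0.26·log₂(0.26) = 0.5053
Sum ≈ 2.3892 → 2.3892 bits.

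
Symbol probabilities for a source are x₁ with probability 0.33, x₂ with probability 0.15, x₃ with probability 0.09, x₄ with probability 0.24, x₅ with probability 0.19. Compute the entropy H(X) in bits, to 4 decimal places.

H = −Σ pᵢ log₂ pᵢ.
−0.33·log₂(0.33) = 0.5278
−0.15·log₂(0.15) = 0.4105
−0.09·log₂(0.09) = 0.3127
−0.24·log₂(0.24) = 0.4941
−0.19·log₂(0.19) = 0.4552
Sum ≈ 2.2004 → 2.2004 bits.

2.2004 bits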